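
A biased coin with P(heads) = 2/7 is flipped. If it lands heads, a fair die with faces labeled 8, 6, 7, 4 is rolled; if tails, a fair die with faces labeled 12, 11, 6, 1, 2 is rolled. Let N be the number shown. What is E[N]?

E[N | heads] = (8+6+7+4)/4 = 25/4.
E[N | tails] = (12+11+6+1+2)/5 = 32/5.
By the law of total expectation,
E[N] = (2/7)·(25/4) + (5/7)·(32/5) = 89/14.

89/14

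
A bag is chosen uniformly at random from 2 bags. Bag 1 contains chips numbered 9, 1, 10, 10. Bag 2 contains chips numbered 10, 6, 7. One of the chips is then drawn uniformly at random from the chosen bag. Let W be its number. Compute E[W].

E[W | bag 1] = (9+1+10+10)/4 = 15/2.
E[W | bag 2] = (10+6+7)/3 = 23/3.
E[W] = (1/2)·(15/2) + (1/2)·(23/3) = 91/12.

91/12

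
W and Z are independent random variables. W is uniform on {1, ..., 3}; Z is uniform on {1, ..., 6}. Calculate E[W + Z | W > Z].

Outcomes with W > Z: (2,1), (3,1), (3,2), each with probability 1/18.
E[W + Z | W > Z] = (3 + 4 + 5) / 3 = 4.

4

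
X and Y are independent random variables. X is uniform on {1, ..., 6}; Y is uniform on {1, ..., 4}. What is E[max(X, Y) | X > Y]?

32/7

P(X > Y) = 7/12.
Summing max(X,Y)·P(x,y) over outcomes with X > Y gives 8/3.
E[max(X, Y) | X > Y] = (8/3) / (7/12) = 32/7.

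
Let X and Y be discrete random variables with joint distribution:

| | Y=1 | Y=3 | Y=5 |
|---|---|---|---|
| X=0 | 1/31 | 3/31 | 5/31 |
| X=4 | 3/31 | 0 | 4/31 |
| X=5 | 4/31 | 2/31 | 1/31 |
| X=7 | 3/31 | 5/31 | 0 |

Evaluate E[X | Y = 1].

53/11

P(Y = 1) = 11/31.
Σ X·P over the event = 0·(1/31) + 4·(3/31) + 5·(4/31) + 7·(3/31) = 53/31.
E[X | Y = 1] = (53/31) / (11/31) = 53/11.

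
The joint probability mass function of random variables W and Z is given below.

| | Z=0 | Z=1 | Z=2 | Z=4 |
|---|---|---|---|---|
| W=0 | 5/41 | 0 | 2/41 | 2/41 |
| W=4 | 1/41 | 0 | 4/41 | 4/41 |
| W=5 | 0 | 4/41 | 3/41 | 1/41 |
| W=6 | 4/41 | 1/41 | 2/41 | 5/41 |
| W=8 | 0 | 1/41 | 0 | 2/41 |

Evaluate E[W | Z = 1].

17/3

P(Z = 1) = 6/41.
Summing W·P(W=x,Z=y) over the conditioning event gives 34/41.
E[W | Z = 1] = (34/41) / (6/41) = 17/3.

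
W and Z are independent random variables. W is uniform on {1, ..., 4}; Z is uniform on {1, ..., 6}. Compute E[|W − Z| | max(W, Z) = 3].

Outcomes with max(W, Z) = 3: (1,3), (2,3), (3,1), (3,2), (3,3), each with probability 1/24.
E[|W − Z| | max(W, Z) = 3] = (2 + 1 + 2 + 1 + 0) / 5 = 6/5.

6/5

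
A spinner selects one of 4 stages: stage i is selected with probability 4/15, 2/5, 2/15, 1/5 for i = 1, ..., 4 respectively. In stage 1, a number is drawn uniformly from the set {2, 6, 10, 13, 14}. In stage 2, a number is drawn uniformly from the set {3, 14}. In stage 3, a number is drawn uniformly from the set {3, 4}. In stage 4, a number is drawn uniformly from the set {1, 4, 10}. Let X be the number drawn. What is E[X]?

109/15

E[X | stage 1] = (2+6+10+13+14)/5 = 9.
E[X | stage 2] = (3+14)/2 = 17/2.
E[X | stage 3] = (3+4)/2 = 7/2.
E[X | stage 4] = (1+4+10)/3 = 5.
By the law of total expectation,
E[X] = (4/15)·(9) + (2/5)·(17/2) + (2/15)·(7/2) + (1/5)·(5) = 109/15.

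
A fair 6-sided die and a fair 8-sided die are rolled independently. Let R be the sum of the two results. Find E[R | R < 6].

P(R < 6) = 5/24.
Σ over the event: 2·1/48 + 3·1/24 + 4·1/16 + 5·1/12 = 5/6.
E[R | R < 6] = (5/6) / (5/24) = 4.

4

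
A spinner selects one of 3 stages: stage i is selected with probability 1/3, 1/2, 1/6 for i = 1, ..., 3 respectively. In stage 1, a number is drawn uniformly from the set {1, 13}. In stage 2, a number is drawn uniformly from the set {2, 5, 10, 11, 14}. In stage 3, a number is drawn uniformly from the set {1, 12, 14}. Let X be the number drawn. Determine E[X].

241/30

E[X | stage 1] = (1+13)/2 = 7.
E[X | stage 2] = (2+5+10+11+14)/5 = 42/5.
E[X | stage 3] = (1+12+14)/3 = 9.
By the law of total expectation,
E[X] = (1/3)·(7) + (1/2)·(42/5) + (1/6)·(9) = 241/30.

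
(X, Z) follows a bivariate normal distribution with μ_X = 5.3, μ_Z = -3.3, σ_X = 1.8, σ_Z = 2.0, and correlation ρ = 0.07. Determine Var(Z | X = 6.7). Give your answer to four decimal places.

3.9804

For a bivariate normal, Var(Z | X=x) = σ_Z²(1 − ρ²).
Var(Z | X=6.7) = (2.0)²·(1 − (0.07)²) = 4·0.9951 = 3.9804.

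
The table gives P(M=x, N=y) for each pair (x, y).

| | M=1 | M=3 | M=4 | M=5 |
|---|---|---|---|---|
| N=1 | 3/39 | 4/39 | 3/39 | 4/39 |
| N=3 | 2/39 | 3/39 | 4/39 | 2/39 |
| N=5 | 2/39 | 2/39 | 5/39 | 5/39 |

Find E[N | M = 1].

19/7

P(M = 1) = 7/39.
Summing N·P(M=x,N=y) over the conditioning event gives 19/39.
E[N | M = 1] = (19/39) / (7/39) = 19/7.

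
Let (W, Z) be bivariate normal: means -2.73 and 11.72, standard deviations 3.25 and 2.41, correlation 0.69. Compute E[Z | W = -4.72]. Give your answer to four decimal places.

10.7018

For a bivariate normal, E[Z | W=x] = μ_Z + ρ·(σ_Z/σ_W)·(x − μ_W).
E[Z | W=-4.72] = 11.72 + (0.69)·(2.41/3.25)·(-4.72 − (-2.73)) = 11.72 + (0.51166)·(-1.99) = 10.7018.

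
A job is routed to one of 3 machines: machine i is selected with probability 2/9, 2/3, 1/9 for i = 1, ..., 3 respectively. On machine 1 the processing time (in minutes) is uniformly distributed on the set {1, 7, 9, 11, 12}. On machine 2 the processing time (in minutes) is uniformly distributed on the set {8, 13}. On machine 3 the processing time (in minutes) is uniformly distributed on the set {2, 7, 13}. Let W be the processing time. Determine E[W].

259/27

E[W | machine 1] = (1+7+9+11+12)/5 = 8.
E[W | machine 2] = (8+13)/2 = 21/2.
E[W | machine 3] = (2+7+13)/3 = 22/3.
By the law of total expectation,
E[W] = (2/9)·(8) + (2/3)·(21/2) + (1/9)·(22/3) = 259/27.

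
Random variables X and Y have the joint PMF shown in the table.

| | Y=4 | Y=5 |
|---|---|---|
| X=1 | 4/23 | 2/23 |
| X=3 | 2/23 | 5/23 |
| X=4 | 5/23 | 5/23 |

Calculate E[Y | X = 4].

P(X = 4) = 10/23.
Σ Y·P over the event = 4·(5/23) + 5·(5/23) = 45/23.
E[Y | X = 4] = (45/23) / (10/23) = 9/2.

9/2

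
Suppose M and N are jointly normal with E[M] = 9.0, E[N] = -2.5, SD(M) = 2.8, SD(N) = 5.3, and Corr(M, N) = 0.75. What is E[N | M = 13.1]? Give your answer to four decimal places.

E[N | M=x] = μ_N + ρ(σ_N/σ_M)(x − μ_M) for jointly normal variables.
E[N | M=13.1] = -2.5 + (0.75)·(5.3/2.8)·(13.1 − (9.0)) = -2.5 + (1.41964)·(4.1) = 3.3205.

3.3205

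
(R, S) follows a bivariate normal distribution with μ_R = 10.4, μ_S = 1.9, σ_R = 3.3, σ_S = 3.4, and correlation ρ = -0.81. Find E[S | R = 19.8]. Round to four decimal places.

For a bivariate normal, E[S | R=x] = μ_S + ρ·(σ_S/σ_R)·(x − μ_R).
E[S | R=19.8] = 1.9 + (-0.81)·(3.4/3.3)·(19.8 − (10.4)) = 1.9 + (-0.834545)·(9.4) = -5.9447.

-5.9447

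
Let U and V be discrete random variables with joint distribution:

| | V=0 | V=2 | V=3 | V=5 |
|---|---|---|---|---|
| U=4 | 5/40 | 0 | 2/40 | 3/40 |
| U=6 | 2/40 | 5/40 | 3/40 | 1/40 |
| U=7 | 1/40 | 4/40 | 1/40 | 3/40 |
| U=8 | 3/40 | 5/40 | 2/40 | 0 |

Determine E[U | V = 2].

P(V = 2) = 7/20.
Σ U·P over the event = 6·(5/40) + 7·(4/40) + 8·(5/40) = 49/20.
E[U | V = 2] = (49/20) / (7/20) = 7.

7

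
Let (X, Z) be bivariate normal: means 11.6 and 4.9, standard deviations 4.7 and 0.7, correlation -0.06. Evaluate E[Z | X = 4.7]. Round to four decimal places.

The regression of Z on X has slope ρ·σ_Z/σ_X and passes through (μ_X, μ_Z).
E[Z | X=4.7] = 4.9 + (-0.06)·(0.7/4.7)·(4.7 − (11.6)) = 4.9 + (-0.0089362)·(-6.9) = 4.9617.

4.9617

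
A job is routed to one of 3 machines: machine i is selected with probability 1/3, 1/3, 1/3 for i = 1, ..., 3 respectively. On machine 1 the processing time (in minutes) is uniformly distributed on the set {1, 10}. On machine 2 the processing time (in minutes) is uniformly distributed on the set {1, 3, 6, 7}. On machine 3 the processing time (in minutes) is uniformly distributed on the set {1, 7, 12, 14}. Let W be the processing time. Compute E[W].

73/12

E[W | machine 1] = (1+10)/2 = 11/2.
E[W | machine 2] = (1+3+6+7)/4 = 17/4.
E[W | machine 3] = (1+7+12+14)/4 = 17/2.
E[W] = (1/3)·(11/2) + (1/3)·(17/4) + (1/3)·(17/2) = 73/12.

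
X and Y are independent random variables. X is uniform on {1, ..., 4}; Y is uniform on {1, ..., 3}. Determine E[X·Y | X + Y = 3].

P(X + Y = 3) = 1/6.
Summing XY·P(x,y) over outcomes with X + Y = 3 gives 1/3.
E[X·Y | X + Y = 3] = (1/3) / (1/6) = 2.

2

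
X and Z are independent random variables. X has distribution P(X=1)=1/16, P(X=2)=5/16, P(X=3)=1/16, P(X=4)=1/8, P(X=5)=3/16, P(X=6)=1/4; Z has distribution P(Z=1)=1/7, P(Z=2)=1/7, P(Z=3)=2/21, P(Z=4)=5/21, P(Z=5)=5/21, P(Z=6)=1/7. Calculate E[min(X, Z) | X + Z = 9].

133/36

P(X + Z = 9) = 3/28.
Summing min(X,Z)·P(x,y) over outcomes with X + Z = 9 gives 19/48.
E[min(X, Z) | X + Z = 9] = (19/48) / (3/28) = 133/36.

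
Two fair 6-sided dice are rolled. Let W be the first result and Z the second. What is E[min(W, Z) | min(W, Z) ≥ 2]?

16/5

P(min(W, Z) ≥ 2) = 25/36.
Summing min(W,Z)·P(x,y) over outcomes with min(W, Z) ≥ 2 gives 20/9.
E[min(W, Z) | min(W, Z) ≥ 2] = (20/9) / (25/36) = 16/5.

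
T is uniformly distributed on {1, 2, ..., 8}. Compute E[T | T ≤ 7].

Given T ≤ 7, T is equally likely to be any of {1, 2, 3, 4, 5, 6, 7}.
E[T | T ≤ 7] = (1 + 2 + 3 + 4 + 5 + 6 + 7) / 7 = 4.

4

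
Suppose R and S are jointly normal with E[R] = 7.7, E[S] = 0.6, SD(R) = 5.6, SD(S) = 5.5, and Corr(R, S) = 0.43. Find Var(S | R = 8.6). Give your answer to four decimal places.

For a bivariate normal, Var(S | R=x) = σ_S²(1 − ρ²).
Var(S | R=8.6) = (5.5)²·(1 − (0.43)²) = 30.25·0.8151 = 24.6568.

24.6568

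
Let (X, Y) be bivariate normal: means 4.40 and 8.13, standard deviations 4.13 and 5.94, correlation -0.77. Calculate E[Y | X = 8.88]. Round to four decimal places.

For a bivariate normal, E[Y | X=x] = μ_Y + ρ·(σ_Y/σ_X)·(x − μ_X).
E[Y | X=8.88] = 8.13 + (-0.77)·(5.94/4.13)·(8.88 − (4.40)) = 8.13 + (-1.10746)·(4.48) = 3.1686.

3.1686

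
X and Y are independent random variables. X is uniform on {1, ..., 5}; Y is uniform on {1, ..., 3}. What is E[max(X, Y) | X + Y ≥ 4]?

11/3

P(X + Y ≥ 4) = 4/5.
Summing max(X,Y)·P(x,y) over outcomes with X + Y ≥ 4 gives 44/15.
E[max(X, Y) | X + Y ≥ 4] = (44/15) / (4/5) = 11/3.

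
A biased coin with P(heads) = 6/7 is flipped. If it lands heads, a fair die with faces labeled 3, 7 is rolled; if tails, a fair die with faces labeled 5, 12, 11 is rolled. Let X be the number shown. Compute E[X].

118/21

E[X | heads] = (3+7)/2 = 5.
E[X | tails] = (5+12+11)/3 = 28/3.
By the law of total expectation,
E[X] = (6/7)·(5) + (1/7)·(28/3) = 118/21.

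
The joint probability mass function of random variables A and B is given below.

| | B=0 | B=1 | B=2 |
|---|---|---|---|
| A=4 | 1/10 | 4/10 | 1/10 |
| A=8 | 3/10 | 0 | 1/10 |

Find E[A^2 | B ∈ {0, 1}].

34

P(B ∈ {0, 1}) = 4/5.
Σ A^2·P over the event = 16·(1/10) + 16·(4/10) + 64·(3/10) = 136/5.
E[A^2 | B ∈ {0, 1}] = (136/5) / (4/5) = 34.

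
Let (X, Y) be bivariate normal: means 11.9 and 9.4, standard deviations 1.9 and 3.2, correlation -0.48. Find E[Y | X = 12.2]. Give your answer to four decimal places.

9.1575

For a bivariate normal, E[Y | X=x] = μ_Y + ρ·(σ_Y/σ_X)·(x − μ_X).
E[Y | X=12.2] = 9.4 + (-0.48)·(3.2/1.9)·(12.2 − (11.9)) = 9.4 + (-0.80842)·(0.3) = 9.1575.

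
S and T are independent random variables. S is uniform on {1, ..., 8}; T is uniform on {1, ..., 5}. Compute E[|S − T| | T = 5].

P(T = 5) = 1/5.
Summing |S−T|·P(x,y) over outcomes with T = 5 gives 2/5.
E[|S − T| | T = 5] = (2/5) / (1/5) = 2.

2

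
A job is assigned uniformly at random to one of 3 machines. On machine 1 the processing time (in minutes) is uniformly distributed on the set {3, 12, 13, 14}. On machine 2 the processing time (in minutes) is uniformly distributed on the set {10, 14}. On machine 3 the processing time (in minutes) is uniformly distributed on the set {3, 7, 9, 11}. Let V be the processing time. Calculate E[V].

10

E[V | machine 1] = (3+12+13+14)/4 = 21/2.
E[V | machine 2] = (10+14)/2 = 12.
E[V | machine 3] = (3+7+9+11)/4 = 15/2.
By the law of total expectation,
E[V] = (1/3)·(21/2) + (1/3)·(12) + (1/3)·(15/2) = 10.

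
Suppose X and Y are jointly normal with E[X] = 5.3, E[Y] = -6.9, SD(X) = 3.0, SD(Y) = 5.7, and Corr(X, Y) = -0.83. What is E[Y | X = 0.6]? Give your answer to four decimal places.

0.5119

For a bivariate normal, E[Y | X=x] = μ_Y + ρ·(σ_Y/σ_X)·(x − μ_X).
E[Y | X=0.6] = -6.9 + (-0.83)·(5.7/3.0)·(0.6 − (5.3)) = -6.9 + (-1.577)·(-4.7) = 0.5119.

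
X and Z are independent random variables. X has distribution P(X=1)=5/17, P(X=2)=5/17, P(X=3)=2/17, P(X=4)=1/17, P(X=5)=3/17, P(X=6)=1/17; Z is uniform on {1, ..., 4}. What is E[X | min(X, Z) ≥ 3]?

31/7

P(min(X, Z) ≥ 3) = 7/34.
Summing X·P(x,y) over outcomes with min(X, Z) ≥ 3 gives 31/34.
E[X | min(X, Z) ≥ 3] = (31/34) / (7/34) = 31/7.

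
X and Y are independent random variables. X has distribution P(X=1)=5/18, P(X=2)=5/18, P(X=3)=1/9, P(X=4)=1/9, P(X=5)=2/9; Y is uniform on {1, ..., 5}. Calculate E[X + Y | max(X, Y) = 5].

259/34

P(max(X, Y) = 5) = 17/45.
Summing (X+Y)·P(x,y) over outcomes with max(X, Y) = 5 gives 259/90.
E[X + Y | max(X, Y) = 5] = (259/90) / (17/45) = 259/34.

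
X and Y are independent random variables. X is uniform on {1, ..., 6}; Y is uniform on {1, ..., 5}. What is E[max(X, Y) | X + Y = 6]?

Outcomes with X + Y = 6: (1,5), (2,4), (3,3), (4,2), (5,1), each with probability 1/30.
E[max(X, Y) | X + Y = 6] = (5 + 4 + 3 + 4 + 5) / 5 = 21/5.

21/5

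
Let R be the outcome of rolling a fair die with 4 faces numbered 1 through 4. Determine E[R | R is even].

Given R is even, R is equally likely to be any of {2, 4}.
E[R | R is even] = (2 + 4) / 2 = 3.

3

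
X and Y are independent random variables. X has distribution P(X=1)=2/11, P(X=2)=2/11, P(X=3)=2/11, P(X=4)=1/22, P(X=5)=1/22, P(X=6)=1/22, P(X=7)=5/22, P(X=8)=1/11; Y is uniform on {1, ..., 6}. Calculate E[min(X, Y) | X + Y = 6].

P(X + Y = 6) = 7/66.
Summing min(X,Y)·P(x,y) over outcomes with X + Y = 6 gives 9/44.
E[min(X, Y) | X + Y = 6] = (9/44) / (7/66) = 27/14.

27/14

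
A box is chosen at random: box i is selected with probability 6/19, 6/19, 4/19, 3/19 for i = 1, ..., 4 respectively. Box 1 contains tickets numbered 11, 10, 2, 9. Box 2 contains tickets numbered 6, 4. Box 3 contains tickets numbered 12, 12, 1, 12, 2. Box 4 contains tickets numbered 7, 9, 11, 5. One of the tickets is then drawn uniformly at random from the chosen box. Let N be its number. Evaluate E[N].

666/95

E[N | box 1] = (11+10+2+9)/4 = 8.
E[N | box 2] = (6+4)/2 = 5.
E[N | box 3] = (12+12+1+12+2)/5 = 39/5.
E[N | box 4] = (7+9+11+5)/4 = 8.
By the law of total expectation,
E[N] = (6/19)·(8) + (6/19)·(5) + (4/19)·(39/5) + (3/19)·(8) = 666/95.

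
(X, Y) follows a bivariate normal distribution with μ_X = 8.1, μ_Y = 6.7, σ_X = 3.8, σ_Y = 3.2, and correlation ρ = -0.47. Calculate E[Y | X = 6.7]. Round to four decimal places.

For a bivariate normal, E[Y | X=x] = μ_Y + ρ·(σ_Y/σ_X)·(x − μ_X).
E[Y | X=6.7] = 6.7 + (-0.47)·(3.2/3.8)·(6.7 − (8.1)) = 6.7 + (-0.39579)·(-1.4) = 7.2541.

7.2541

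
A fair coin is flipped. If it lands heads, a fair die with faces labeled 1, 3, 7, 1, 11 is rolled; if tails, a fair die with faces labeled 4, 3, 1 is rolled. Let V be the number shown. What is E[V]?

E[V | heads] = (1+3+7+1+11)/5 = 23/5.
E[V | tails] = (4+3+1)/3 = 8/3.
E[V] = (1/2)·(23/5) + (1/2)·(8/3) = 109/30.

109/30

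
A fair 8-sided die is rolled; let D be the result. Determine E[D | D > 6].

15/2

Given D > 6, D is equally likely to be any of {7, 8}.
E[D | D > 6] = (7 + 8) / 2 = 15/2.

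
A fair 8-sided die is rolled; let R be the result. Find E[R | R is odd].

Given R is odd, R is equally likely to be any of {1, 3, 5, 7}.
E[R | R is odd] = (1 + 3 + 5 + 7) / 4 = 4.

4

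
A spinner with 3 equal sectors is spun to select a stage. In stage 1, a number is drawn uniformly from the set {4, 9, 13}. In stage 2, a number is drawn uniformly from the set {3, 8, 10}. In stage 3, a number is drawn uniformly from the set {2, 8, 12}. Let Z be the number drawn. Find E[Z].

E[Z | stage 1] = (4+9+13)/3 = 26/3.
E[Z | stage 2] = (3+8+10)/3 = 7.
E[Z | stage 3] = (2+8+12)/3 = 22/3.
By the law of total expectation,
E[Z] = (1/3)·(26/3) + (1/3)·(7) + (1/3)·(22/3) = 23/3.

23/3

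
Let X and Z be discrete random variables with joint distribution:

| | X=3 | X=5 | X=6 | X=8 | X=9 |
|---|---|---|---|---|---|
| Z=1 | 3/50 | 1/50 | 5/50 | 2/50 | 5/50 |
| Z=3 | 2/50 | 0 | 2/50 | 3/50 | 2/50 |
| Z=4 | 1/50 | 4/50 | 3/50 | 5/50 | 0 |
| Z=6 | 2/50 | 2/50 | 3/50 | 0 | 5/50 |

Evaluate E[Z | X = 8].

31/10

P(X = 8) = 1/5.
Σ Z·P over the event = 1·(2/50) + 3·(3/50) + 4·(5/50) = 31/50.
E[Z | X = 8] = (31/50) / (1/5) = 31/10.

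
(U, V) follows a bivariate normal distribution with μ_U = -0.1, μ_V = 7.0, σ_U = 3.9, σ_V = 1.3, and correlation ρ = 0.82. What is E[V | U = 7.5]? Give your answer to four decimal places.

9.0773

The regression of V on U has slope ρ·σ_V/σ_U and passes through (μ_U, μ_V).
E[V | U=7.5] = 7.0 + (0.82)·(1.3/3.9)·(7.5 − (-0.1)) = 7.0 + (0.27333)·(7.6) = 9.0773.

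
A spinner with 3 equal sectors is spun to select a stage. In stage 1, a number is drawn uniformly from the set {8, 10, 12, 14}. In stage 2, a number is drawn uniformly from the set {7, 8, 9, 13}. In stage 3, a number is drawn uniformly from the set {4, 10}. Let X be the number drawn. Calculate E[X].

E[X | stage 1] = (8+10+12+14)/4 = 11.
E[X | stage 2] = (7+8+9+13)/4 = 37/4.
E[X | stage 3] = (4+10)/2 = 7.
E[X] = (1/3)·(11) + (1/3)·(37/4) + (1/3)·(7) = 109/12.

109/12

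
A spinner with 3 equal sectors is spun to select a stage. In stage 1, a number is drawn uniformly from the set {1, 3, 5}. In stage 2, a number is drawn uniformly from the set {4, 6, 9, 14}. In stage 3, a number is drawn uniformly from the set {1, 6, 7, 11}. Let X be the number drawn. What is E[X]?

E[X | stage 1] = (1+3+5)/3 = 3.
E[X | stage 2] = (4+6+9+14)/4 = 33/4.
E[X | stage 3] = (1+6+7+11)/4 = 25/4.
E[X] = (1/3)·(3) + (1/3)·(33/4) + (1/3)·(25/4) = 35/6.

35/6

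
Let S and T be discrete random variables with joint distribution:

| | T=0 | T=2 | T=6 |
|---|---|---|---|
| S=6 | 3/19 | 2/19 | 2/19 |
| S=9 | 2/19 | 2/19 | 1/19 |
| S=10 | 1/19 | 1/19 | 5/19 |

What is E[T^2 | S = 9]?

P(S = 9) = 5/19.
Σ T^2·P over the event = 0·(2/19) + 4·(2/19) + 36·(1/19) = 44/19.
E[T^2 | S = 9] = (44/19) / (5/19) = 44/5.

44/5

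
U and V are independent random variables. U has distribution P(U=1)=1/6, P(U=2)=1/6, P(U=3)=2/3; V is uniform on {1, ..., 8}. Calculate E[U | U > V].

P(U > V) = 3/16.
Summing U·P(x,y) over outcomes with U > V gives 13/24.
E[U | U > V] = (13/24) / (3/16) = 26/9.

26/9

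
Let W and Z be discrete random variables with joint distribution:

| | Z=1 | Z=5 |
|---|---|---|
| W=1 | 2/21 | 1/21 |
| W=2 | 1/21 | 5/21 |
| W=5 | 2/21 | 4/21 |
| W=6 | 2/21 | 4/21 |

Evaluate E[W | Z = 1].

P(Z = 1) = 1/3.
Summing W·P(W=x,Z=y) over the conditioning event gives 26/21.
E[W | Z = 1] = (26/21) / (1/3) = 26/7.

26/7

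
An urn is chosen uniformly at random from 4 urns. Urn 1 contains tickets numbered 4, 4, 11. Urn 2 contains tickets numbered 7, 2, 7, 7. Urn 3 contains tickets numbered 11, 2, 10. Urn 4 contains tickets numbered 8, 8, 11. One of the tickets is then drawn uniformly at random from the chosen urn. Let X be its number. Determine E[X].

E[X | urn 1] = (4+4+11)/3 = 19/3.
E[X | urn 2] = (7+2+7+7)/4 = 23/4.
E[X | urn 3] = (11+2+10)/3 = 23/3.
E[X | urn 4] = (8+8+11)/3 = 9.
E[X] = (1/4)·(19/3) + (1/4)·(23/4) + (1/4)·(23/3) + (1/4)·(9) = 115/16.

115/16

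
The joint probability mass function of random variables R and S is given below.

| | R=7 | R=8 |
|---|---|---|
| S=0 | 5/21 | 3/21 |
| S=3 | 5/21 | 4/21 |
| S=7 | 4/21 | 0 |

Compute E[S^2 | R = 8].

36/7

P(R = 8) = 1/3.
Σ S^2·P over the event = 0·(3/21) + 9·(4/21) = 12/7.
E[S^2 | R = 8] = (12/7) / (1/3) = 36/7.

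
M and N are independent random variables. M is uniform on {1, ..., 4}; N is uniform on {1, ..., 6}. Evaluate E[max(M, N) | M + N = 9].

Outcomes with M + N = 9: (3,6), (4,5), each with probability 1/24.
E[max(M, N) | M + N = 9] = (6 + 5) / 2 = 11/2.

11/2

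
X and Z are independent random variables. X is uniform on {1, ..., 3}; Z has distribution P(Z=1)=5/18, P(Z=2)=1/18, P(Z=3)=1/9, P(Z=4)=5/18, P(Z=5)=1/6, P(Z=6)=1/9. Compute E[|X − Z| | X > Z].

16/11

P(X > Z) = 11/54.
Summing |X−Z|·P(x,y) over outcomes with X > Z gives 8/27.
E[|X − Z| | X > Z] = (8/27) / (11/54) = 16/11.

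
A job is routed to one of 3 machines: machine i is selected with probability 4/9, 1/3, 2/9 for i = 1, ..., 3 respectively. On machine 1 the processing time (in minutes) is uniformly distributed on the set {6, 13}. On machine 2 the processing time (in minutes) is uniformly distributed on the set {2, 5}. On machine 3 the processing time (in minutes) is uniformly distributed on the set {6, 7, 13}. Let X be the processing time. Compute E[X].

395/54

E[X | machine 1] = (6+13)/2 = 19/2.
E[X | machine 2] = (2+5)/2 = 7/2.
E[X | machine 3] = (6+7+13)/3 = 26/3.
E[X] = (4/9)·(19/2) + (1/3)·(7/2) + (2/9)·(26/3) = 395/54.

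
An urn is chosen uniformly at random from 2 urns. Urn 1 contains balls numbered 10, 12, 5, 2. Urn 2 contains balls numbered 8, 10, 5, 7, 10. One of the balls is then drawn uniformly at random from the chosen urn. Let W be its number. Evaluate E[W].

E[W | urn 1] = (10+12+5+2)/4 = 29/4.
E[W | urn 2] = (8+10+5+7+10)/5 = 8.
E[W] = (1/2)·(29/4) + (1/2)·(8) = 61/8.

61/8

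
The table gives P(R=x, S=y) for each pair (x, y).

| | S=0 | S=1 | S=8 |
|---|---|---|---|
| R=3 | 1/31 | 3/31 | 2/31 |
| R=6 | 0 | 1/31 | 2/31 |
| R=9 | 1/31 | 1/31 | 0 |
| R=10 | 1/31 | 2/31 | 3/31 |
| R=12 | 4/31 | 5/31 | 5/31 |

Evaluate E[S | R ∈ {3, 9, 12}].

65/22

P(R ∈ {3, 9, 12}) = 22/31.
Σ S·P over the event = 0·(1/31) + 1·(3/31) + 8·(2/31) + 0·(1/31) + 1·(1/31) + 0·(4/31) + 1·(5/31) + 8·(5/31) = 65/31.
E[S | R ∈ {3, 9, 12}] = (65/31) / (22/31) = 65/22.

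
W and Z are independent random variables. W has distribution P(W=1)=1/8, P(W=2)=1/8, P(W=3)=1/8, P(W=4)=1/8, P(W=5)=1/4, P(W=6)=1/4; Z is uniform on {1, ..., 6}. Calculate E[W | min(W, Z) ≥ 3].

29/6

P(min(W, Z) ≥ 3) = 1/2.
Summing W·P(x,y) over outcomes with min(W, Z) ≥ 3 gives 29/12.
E[W | min(W, Z) ≥ 3] = (29/12) / (1/2) = 29/6.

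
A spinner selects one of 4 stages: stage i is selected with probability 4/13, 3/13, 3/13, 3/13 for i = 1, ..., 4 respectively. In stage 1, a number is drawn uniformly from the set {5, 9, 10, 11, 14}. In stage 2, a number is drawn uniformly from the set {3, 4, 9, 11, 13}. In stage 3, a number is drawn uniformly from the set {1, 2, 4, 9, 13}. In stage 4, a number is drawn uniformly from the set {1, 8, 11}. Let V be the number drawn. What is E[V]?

E[V | stage 1] = (5+9+10+11+14)/5 = 49/5.
E[V | stage 2] = (3+4+9+11+13)/5 = 8.
E[V | stage 3] = (1+2+4+9+13)/5 = 29/5.
E[V | stage 4] = (1+8+11)/3 = 20/3.
E[V] = (4/13)·(49/5) + (3/13)·(8) + (3/13)·(29/5) + (3/13)·(20/3) = 503/65.

503/65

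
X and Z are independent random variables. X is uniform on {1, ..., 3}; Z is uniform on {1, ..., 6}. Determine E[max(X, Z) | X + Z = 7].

Outcomes with X + Z = 7: (1,6), (2,5), (3,4), each with probability 1/18.
E[max(X, Z) | X + Z = 7] = (6 + 5 + 4) / 3 = 5.

5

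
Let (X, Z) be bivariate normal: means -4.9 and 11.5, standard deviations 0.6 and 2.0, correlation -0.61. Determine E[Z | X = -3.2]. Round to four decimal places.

The regression of Z on X has slope ρ·σ_Z/σ_X and passes through (μ_X, μ_Z).
E[Z | X=-3.2] = 11.5 + (-0.61)·(2.0/0.6)·(-3.2 − (-4.9)) = 11.5 + (-2.03333)·(1.7) = 8.0433.

8.0433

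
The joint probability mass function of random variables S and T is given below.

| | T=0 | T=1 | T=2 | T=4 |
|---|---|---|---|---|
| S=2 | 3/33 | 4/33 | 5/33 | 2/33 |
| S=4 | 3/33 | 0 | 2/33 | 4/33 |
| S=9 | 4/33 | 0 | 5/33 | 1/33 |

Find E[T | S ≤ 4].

P(S ≤ 4) = 23/33.
Σ T·P over the event = 0·(3/33) + 1·(4/33) + 2·(5/33) + 4·(2/33) + 0·(3/33) + 2·(2/33) + 4·(4/33) = 14/11.
E[T | S ≤ 4] = (14/11) / (23/33) = 42/23.

42/23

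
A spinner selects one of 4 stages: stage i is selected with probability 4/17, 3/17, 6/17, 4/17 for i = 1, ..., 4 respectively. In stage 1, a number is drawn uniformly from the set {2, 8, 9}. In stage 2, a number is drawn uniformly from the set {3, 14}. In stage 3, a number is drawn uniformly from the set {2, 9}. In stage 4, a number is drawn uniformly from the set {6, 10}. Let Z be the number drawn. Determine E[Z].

E[Z | stage 1] = (2+8+9)/3 = 19/3.
E[Z | stage 2] = (3+14)/2 = 17/2.
E[Z | stage 3] = (2+9)/2 = 11/2.
E[Z | stage 4] = (6+10)/2 = 8.
By the law of total expectation,
E[Z] = (4/17)·(19/3) + (3/17)·(17/2) + (6/17)·(11/2) + (4/17)·(8) = 695/102.

695/102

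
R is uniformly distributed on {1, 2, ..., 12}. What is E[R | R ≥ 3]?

15/2

Given R ≥ 3, R is equally likely to be any of {3, 4, 5, 6, 7, 8, 9, 10, 11, 12}.
E[R | R ≥ 3] = (3 + 4 + 5 + 6 + 7 + 8 + 9 + 10 + 11 + 12) / 10 = 15/2.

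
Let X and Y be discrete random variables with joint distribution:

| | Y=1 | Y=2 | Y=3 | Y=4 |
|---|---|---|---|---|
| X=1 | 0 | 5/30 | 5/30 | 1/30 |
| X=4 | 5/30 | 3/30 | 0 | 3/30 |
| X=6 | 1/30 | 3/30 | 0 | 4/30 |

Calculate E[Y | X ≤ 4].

26/11

P(X ≤ 4) = 11/15.
Σ Y·P over the event = 2·(5/30) + 3·(5/30) + 4·(1/30) + 1·(5/30) + 2·(3/30) + 4·(3/30) = 26/15.
E[Y | X ≤ 4] = (26/15) / (11/15) = 26/11.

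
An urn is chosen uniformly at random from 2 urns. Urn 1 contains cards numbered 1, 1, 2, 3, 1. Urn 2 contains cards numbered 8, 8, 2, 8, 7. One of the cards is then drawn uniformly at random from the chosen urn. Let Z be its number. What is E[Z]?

41/10

E[Z | urn 1] = (1+1+2+3+1)/5 = 8/5.
E[Z | urn 2] = (8+8+2+8+7)/5 = 33/5.
By the law of total expectation,
E[Z] = (1/2)·(8/5) + (1/2)·(33/5) = 41/10.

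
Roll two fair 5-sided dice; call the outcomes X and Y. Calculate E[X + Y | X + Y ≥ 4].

P(X + Y ≥ 4) = 22/25.
Summing (X+Y)·P(x,y) over outcomes with X + Y ≥ 4 gives 142/25.
E[X + Y | X + Y ≥ 4] = (142/25) / (22/25) = 71/11.

71/11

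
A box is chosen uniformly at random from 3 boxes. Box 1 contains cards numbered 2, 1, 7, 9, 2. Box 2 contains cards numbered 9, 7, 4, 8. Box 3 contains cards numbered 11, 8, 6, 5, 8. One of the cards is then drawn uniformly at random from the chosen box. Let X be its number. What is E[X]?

E[X | box 1] = (2+1+7+9+2)/5 = 21/5.
E[X | box 2] = (9+7+4+8)/4 = 7.
E[X | box 3] = (11+8+6+5+8)/5 = 38/5.
E[X] = (1/3)·(21/5) + (1/3)·(7) + (1/3)·(38/5) = 94/15.

94/15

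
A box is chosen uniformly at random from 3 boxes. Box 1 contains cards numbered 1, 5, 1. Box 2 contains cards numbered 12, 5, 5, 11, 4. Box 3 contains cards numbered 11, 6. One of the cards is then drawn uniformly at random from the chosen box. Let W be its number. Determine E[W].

E[W | box 1] = (1+5+1)/3 = 7/3.
E[W | box 2] = (12+5+5+11+4)/5 = 37/5.
E[W | box 3] = (11+6)/2 = 17/2.
E[W] = (1/3)·(7/3) + (1/3)·(37/5) + (1/3)·(17/2) = 547/90.

547/90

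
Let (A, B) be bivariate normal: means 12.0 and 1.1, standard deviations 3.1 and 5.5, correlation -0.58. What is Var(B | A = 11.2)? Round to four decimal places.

20.0739

For a bivariate normal, Var(B | A=x) = σ_B²(1 − ρ²).
Var(B | A=11.2) = (5.5)²·(1 − (-0.58)²) = 30.25·0.6636 = 20.0739.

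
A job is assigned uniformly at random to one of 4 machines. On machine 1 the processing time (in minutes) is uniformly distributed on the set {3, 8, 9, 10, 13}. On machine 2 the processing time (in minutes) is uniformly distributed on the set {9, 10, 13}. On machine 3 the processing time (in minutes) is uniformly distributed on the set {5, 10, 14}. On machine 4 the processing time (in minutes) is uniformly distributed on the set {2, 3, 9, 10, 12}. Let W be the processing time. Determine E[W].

E[W | machine 1] = (3+8+9+10+13)/5 = 43/5.
E[W | machine 2] = (9+10+13)/3 = 32/3.
E[W | machine 3] = (5+10+14)/3 = 29/3.
E[W | machine 4] = (2+3+9+10+12)/5 = 36/5.
By the law of total expectation,
E[W] = (1/4)·(43/5) + (1/4)·(32/3) + (1/4)·(29/3) + (1/4)·(36/5) = 271/30.

271/30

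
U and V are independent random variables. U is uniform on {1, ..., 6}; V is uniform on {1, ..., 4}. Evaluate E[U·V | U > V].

145/14

P(U > V) = 7/12.
Summing UV·P(x,y) over outcomes with U > V gives 145/24.
E[U·V | U > V] = (145/24) / (7/12) = 145/14.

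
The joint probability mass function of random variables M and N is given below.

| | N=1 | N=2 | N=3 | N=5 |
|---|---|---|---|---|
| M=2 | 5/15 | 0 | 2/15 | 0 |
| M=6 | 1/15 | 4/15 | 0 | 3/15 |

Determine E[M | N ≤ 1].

P(N ≤ 1) = 2/5.
Σ M·P over the event = 2·(5/15) + 6·(1/15) = 16/15.
E[M | N ≤ 1] = (16/15) / (2/5) = 8/3.

8/3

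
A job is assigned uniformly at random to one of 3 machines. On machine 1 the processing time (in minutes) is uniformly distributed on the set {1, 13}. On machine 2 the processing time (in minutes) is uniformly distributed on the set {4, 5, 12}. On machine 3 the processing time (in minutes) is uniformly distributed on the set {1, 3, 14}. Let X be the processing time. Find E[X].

20/3

E[X | machine 1] = (1+13)/2 = 7.
E[X | machine 2] = (4+5+12)/3 = 7.
E[X | machine 3] = (1+3+14)/3 = 6.
E[X] = (1/3)·(7) + (1/3)·(7) + (1/3)·(6) = 20/3.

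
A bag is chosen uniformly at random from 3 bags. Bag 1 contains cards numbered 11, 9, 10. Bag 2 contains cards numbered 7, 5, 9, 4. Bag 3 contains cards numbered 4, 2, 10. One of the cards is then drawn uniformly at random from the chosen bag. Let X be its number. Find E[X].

E[X | bag 1] = (11+9+10)/3 = 10.
E[X | bag 2] = (7+5+9+4)/4 = 25/4.
E[X | bag 3] = (4+2+10)/3 = 16/3.
E[X] = (1/3)·(10) + (1/3)·(25/4) + (1/3)·(16/3) = 259/36.

259/36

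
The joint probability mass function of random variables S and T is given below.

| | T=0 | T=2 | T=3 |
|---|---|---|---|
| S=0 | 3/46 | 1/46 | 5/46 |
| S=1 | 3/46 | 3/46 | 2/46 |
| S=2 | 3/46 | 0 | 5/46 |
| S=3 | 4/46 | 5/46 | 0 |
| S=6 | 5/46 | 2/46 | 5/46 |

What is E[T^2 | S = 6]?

P(S = 6) = 6/23.
Σ T^2·P over the event = 0·(5/46) + 4·(2/46) + 9·(5/46) = 53/46.
E[T^2 | S = 6] = (53/46) / (6/23) = 53/12.

53/12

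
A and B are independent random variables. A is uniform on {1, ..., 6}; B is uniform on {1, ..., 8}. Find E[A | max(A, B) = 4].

22/7

Outcomes with max(A, B) = 4: (1,4), (2,4), (3,4), (4,1), (4,2), (4,3), (4,4), each with probability 1/48.
E[A | max(A, B) = 4] = (1 + 2 + 3 + 4 + 4 + 4 + 4) / 7 = 22/7.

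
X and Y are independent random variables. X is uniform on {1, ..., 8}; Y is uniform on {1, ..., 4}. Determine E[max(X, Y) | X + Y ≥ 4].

149/29

P(X + Y ≥ 4) = 29/32.
Summing max(X,Y)·P(x,y) over outcomes with X + Y ≥ 4 gives 149/32.
E[max(X, Y) | X + Y ≥ 4] = (149/32) / (29/32) = 149/29.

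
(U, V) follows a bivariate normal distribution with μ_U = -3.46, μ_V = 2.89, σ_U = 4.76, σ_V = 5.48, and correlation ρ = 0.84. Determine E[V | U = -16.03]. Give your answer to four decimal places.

-9.2659

The regression of V on U has slope ρ·σ_V/σ_U and passes through (μ_U, μ_V).
E[V | U=-16.03] = 2.89 + (0.84)·(5.48/4.76)·(-16.03 − (-3.46)) = 2.89 + (0.96706)·(-12.57) = -9.2659.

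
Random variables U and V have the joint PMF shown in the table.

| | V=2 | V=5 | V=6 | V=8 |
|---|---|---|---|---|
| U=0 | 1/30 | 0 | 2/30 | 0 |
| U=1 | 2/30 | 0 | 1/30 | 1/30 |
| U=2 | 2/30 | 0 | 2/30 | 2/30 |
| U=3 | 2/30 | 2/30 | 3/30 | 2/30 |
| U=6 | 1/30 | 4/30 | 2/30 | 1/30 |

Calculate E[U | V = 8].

P(V = 8) = 1/5.
Σ U·P over the event = 1·(1/30) + 2·(2/30) + 3·(2/30) + 6·(1/30) = 17/30.
E[U | V = 8] = (17/30) / (1/5) = 17/6.

17/6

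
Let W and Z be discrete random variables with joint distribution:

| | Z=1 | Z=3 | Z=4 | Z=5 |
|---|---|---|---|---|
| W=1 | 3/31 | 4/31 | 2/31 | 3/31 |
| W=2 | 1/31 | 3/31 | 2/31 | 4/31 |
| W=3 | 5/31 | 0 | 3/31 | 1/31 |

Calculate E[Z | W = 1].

P(W = 1) = 12/31.
Σ Z·P over the event = 1·(3/31) + 3·(4/31) + 4·(2/31) + 5·(3/31) = 38/31.
E[Z | W = 1] = (38/31) / (12/31) = 19/6.

19/6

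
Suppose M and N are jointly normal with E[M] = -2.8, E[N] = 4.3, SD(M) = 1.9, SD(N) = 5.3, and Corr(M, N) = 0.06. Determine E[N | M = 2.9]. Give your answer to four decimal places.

The regression of N on M has slope ρ·σ_N/σ_M and passes through (μ_M, μ_N).
E[N | M=2.9] = 4.3 + (0.06)·(5.3/1.9)·(2.9 − (-2.8)) = 4.3 + (0.16737)·(5.7) = 5.2540.

5.2540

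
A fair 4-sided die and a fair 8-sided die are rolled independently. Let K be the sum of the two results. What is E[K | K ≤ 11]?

212/31

P(K ≤ 11) = 31/32.
E[K | K ≤ 11] = (53/8) / (31/32) = 212/31.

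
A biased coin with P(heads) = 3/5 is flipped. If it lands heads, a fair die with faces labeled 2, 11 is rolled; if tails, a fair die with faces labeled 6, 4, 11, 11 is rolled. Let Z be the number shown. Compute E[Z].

71/10

E[Z | heads] = (2+11)/2 = 13/2.
E[Z | tails] = (6+4+11+11)/4 = 8.
E[Z] = (3/5)·(13/2) + (2/5)·(8) = 71/10.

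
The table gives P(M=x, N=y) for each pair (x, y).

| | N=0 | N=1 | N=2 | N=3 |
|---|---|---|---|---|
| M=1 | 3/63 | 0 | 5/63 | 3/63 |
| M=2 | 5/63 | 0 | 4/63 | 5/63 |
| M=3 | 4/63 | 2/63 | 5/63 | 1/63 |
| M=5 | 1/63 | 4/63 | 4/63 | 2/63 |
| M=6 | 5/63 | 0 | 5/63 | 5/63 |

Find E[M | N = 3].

P(N = 3) = 16/63.
Σ M·P over the event = 1·(3/63) + 2·(5/63) + 3·(1/63) + 5·(2/63) + 6·(5/63) = 8/9.
E[M | N = 3] = (8/9) / (16/63) = 7/2.

7/2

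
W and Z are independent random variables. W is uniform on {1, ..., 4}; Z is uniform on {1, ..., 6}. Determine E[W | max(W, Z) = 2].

Outcomes with max(W, Z) = 2: (1,2), (2,1), (2,2), each with probability 1/24.
E[W | max(W, Z) = 2] = (1 + 2 + 2) / 3 = 5/3.

5/3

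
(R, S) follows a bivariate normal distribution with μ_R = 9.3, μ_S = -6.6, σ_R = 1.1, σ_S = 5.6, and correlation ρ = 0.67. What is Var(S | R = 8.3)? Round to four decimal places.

For a bivariate normal, Var(S | R=x) = σ_S²(1 − ρ²).
Var(S | R=8.3) = (5.6)²·(1 − (0.67)²) = 31.36·0.5511 = 17.2825.

17.2825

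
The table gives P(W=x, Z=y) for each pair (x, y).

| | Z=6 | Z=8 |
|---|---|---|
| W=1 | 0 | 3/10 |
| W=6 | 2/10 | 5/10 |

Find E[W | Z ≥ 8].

P(Z ≥ 8) = 4/5.
Summing W·P(W=x,Z=y) over the conditioning event gives 33/10.
E[W | Z ≥ 8] = (33/10) / (4/5) = 33/8.

33/8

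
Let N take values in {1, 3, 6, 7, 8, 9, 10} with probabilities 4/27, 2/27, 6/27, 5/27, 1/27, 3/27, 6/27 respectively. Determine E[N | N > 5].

166/21

P(N > 5) = 7/9.
Σ over the event: 6·2/9 + 7·5/27 + 8·1/27 + 9·1/9 + 10·2/9 = 166/27.
E[N | N > 5] = (166/27) / (7/9) = 166/21.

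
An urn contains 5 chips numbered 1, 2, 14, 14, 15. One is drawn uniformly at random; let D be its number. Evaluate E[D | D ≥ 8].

P(D ≥ 8) = 3/5.
Σ over the event: 14·2/5 + 15·1/5 = 43/5.
E[D | D ≥ 8] = (43/5) / (3/5) = 43/3.

43/3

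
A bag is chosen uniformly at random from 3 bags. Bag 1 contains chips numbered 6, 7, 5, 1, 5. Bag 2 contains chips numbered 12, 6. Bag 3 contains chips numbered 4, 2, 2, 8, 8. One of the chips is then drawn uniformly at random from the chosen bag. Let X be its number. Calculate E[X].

E[X | bag 1] = (6+7+5+1+5)/5 = 24/5.
E[X | bag 2] = (12+6)/2 = 9.
E[X | bag 3] = (4+2+2+8+8)/5 = 24/5.
E[X] = (1/3)·(24/5) + (1/3)·(9) + (1/3)·(24/5) = 31/5.

31/5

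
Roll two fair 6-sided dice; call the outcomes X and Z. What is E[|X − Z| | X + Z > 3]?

68/33

P(X + Z > 3) = 11/12.
Summing |X−Z|·P(x,y) over outcomes with X + Z > 3 gives 17/9.
E[|X − Z| | X + Z > 3] = (17/9) / (11/12) = 68/33.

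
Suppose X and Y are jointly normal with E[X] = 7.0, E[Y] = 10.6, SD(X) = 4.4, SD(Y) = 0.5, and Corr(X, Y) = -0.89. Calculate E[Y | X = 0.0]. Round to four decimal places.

11.3080

E[Y | X=x] = μ_Y + ρ(σ_Y/σ_X)(x − μ_X) for jointly normal variables.
E[Y | X=0.0] = 10.6 + (-0.89)·(0.5/4.4)·(0.0 − (7.0)) = 10.6 + (-0.10114)·(-7) = 11.3080.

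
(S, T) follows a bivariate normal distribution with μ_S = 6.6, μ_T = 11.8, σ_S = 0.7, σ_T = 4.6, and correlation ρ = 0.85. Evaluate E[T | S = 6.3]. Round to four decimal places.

For a bivariate normal, E[T | S=x] = μ_T + ρ·(σ_T/σ_S)·(x − μ_S).
E[T | S=6.3] = 11.8 + (0.85)·(4.6/0.7)·(6.3 − (6.6)) = 11.8 + (5.5857)·(-0.3) = 10.1243.

10.1243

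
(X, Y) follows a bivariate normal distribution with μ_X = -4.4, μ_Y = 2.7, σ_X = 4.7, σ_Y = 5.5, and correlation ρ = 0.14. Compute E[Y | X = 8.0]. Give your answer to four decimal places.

The regression of Y on X has slope ρ·σ_Y/σ_X and passes through (μ_X, μ_Y).
E[Y | X=8.0] = 2.7 + (0.14)·(5.5/4.7)·(8.0 − (-4.4)) = 2.7 + (0.16383)·(12.4) = 4.7315.

4.7315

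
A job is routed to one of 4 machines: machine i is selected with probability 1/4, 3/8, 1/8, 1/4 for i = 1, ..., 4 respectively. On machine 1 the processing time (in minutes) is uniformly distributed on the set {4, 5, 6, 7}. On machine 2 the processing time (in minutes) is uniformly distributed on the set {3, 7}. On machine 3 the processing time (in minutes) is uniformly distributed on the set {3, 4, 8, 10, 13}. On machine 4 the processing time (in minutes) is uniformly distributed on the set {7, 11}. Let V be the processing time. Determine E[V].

129/20

E[V | machine 1] = (4+5+6+7)/4 = 11/2.
E[V | machine 2] = (3+7)/2 = 5.
E[V | machine 3] = (3+4+8+10+13)/5 = 38/5.
E[V | machine 4] = (7+11)/2 = 9.
E[V] = (1/4)·(11/2) + (3/8)·(5) + (1/8)·(38/5) + (1/4)·(9) = 129/20.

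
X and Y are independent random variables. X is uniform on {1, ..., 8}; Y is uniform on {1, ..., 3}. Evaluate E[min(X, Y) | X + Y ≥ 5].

37/18

P(X + Y ≥ 5) = 3/4.
Summing min(X,Y)·P(x,y) over outcomes with X + Y ≥ 5 gives 37/24.
E[min(X, Y) | X + Y ≥ 5] = (37/24) / (3/4) = 37/18.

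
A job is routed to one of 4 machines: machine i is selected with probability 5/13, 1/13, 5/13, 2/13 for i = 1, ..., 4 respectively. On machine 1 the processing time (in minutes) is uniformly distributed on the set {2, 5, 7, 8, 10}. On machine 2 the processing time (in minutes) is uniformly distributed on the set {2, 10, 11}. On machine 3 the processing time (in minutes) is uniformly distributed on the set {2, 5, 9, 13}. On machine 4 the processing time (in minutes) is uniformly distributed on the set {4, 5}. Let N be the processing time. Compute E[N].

1019/156

E[N | machine 1] = (2+5+7+8+10)/5 = 32/5.
E[N | machine 2] = (2+10+11)/3 = 23/3.
E[N | machine 3] = (2+5+9+13)/4 = 29/4.
E[N | machine 4] = (4+5)/2 = 9/2.
By the law of total expectation,
E[N] = (5/13)·(32/5) + (1/13)·(23/3) + (5/13)·(29/4) + (2/13)·(9/2) = 1019/156.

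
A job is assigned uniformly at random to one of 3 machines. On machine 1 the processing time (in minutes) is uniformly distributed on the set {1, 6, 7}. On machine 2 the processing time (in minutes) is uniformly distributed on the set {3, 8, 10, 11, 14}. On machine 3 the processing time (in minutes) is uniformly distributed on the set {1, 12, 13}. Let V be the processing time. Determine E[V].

338/45

E[V | machine 1] = (1+6+7)/3 = 14/3.
E[V | machine 2] = (3+8+10+11+14)/5 = 46/5.
E[V | machine 3] = (1+12+13)/3 = 26/3.
E[V] = (1/3)·(14/3) + (1/3)·(46/5) + (1/3)·(26/3) = 338/45.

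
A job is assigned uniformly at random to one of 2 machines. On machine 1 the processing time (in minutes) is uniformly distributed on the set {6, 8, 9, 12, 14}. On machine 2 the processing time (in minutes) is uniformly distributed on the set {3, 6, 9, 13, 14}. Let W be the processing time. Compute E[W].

47/5

E[W | machine 1] = (6+8+9+12+14)/5 = 49/5.
E[W | machine 2] = (3+6+9+13+14)/5 = 9.
By the law of total expectation,
E[W] = (1/2)·(49/5) + (1/2)·(9) = 47/5.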